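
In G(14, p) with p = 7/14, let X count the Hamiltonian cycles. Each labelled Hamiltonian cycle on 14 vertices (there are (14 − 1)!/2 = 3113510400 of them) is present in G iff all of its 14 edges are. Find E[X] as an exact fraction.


K_14 has (14 − 1)!/2 = 3113510400 labelled Hamiltonian cycles.
For each such Hamiltonian cycle H, let X_H = 1 if all 14 edges of H are present in G. Then P[X_H = 1] = p^{14} = (1/2)^{14} = 1/16384.
By linearity of expectation: E[X] = Σ_H E[X_H] = 3113510400 · p^{14} = 3113510400 · 1/16384 = 6081075/32.
Numerically: E[X] ≈ 190034.

E[X] = 3113510400 · (1/2)^{14} = 6081075/32 ≈ 190034.


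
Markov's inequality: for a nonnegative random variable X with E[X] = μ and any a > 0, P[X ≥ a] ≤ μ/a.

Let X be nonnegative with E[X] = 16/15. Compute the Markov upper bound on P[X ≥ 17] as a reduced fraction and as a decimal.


μ = E[X] = 16/15, a = 17.
Markov: P[X ≥ 17] ≤ μ/a = (16/15)/17 = 16/255.
Numerically: ≈ 0.0627.
(Since a = 17 > μ = 1.0667, the bound 16/255 is < 1 and informative.)

P[X ≥ 17] ≤ 16/255 ≈ 0.0627.


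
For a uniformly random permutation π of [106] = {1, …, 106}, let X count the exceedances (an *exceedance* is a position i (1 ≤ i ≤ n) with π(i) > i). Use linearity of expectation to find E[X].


Write X = Σ_{i=1}^{106} X_i, where X_i = 1_{π(i) > i}.
For each fixed i, π(i) is uniform over {1, …, 106} (marginal of a uniform permutation), so P[π(i) > i] = (n − i)/n. Summing: Σ_{i=1}^{106} (n − i)/n = (0 + 1 + … + 105)/106 = 106(106 − 1)/(2·106) = (106 − 1)/2.
Hence E[X] = Σ_{i=1}^{106} (106 − i)/106 = 105/2 ≈ 52.50000.

E[X] = 105/2 = 52.50000.


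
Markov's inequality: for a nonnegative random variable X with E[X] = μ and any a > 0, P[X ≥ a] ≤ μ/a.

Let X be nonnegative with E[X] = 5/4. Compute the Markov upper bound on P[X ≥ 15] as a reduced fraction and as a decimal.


μ = E[X] = 5/4, a = 15.
Markov: P[X ≥ 15] ≤ μ/a = (5/4)/15 = 1/12.
Numerically: ≈ 0.083333.
(Since a = 15 > μ = 1.250000, the bound 1/12 is < 1 and informative.)

P[X ≥ 15] ≤ 1/12 ≈ 0.083333.


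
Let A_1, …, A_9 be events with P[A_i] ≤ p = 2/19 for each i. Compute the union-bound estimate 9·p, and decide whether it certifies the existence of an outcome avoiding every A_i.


Union bound: P[∪_{i=1}^{9} A_i] ≤ Σ_i P[A_i] ≤ 9·p = 9·(2/19) = 18/19.
Numerically: 18/19 ≈ 0.947.
Is 18/19 < 1? YES.
Since P[∪ A_i] ≤ 18/19 < 1, the complement has P[∩ A_i^c] ≥ 1 − 18/19 = 1/19 > 0, so some outcome avoids every A_i.

9·p = 18/19 ≈ 0.947; existence CERTIFIED by the union bound.


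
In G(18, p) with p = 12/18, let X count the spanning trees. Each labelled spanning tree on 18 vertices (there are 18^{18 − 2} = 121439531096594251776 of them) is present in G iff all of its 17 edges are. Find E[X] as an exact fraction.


K_18 has 18^{18 − 2} = 121439531096594251776 labelled spanning trees.
For each such spanning tree H, let X_H = 1 if all 17 edges of H are present in G. Then P[X_H = 1] = p^{17} = (2/3)^{17} = 131072/129140163.
Summing the indicators: E[X] = Σ_H E[X_H] = 121439531096594251776 · p^{17} = 121439531096594251776 · 131072/129140163 = 123256172596690944.
Numerically: E[X] ≈ 1.23e+17.

E[X] = 121439531096594251776 · (2/3)^{17} = 123256172596690944 ≈ 1.23e+17.


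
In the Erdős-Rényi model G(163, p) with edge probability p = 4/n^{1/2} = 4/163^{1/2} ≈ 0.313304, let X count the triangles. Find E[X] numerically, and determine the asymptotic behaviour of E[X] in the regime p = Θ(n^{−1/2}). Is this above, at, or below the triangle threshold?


Number of potential triangles: C(163, 3) = 708561.
Each occurs with probability p³ ≈ (0.313304)³ ≈ 3.07537845e-02.
By linearity: E[X] = C(163, 3)·p³ ≈ 708561 · 3.07537845e-02 ≈ 21790.932327.
Since α = 1/2 < 1, p = c/n^{1/2} ≫ 1/n is above the triangle threshold p ~ 1/n. Asymptotically E[X] ~ (c³/6)·n^{3(1−α)} = (4³/6)·n^{1.5} → ∞; triangles are abundant w.h.p.

E[X] ≈ 21790.932327; in regime p = Θ(1/n^{1/2}) E[X] diverges (above the triangle threshold p ~ 1/n).


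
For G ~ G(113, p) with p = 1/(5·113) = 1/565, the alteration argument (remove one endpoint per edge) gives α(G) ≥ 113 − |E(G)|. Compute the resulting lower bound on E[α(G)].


E[|E(G)|] = C(113, 2)·p = 6328 · (1/565) = 56/5.
E[α(G)] ≥ n − E[|E(G)|] = 113 − 56/5 = 509/5.
Numerically: ≈ 101.80000.
(This is only a lower bound; the true E[α(G)] may be larger.)

E[α(G)] ≥ 509/5 ≈ 101.80000.


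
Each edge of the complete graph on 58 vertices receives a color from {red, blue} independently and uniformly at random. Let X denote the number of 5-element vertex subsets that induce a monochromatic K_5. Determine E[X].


Let X = Σ_S X_S over the C(58, 5) = 4582116 subsets S of size 5, where X_S = 1 if the K_5 on S is monochromatic.
For a fixed S, the K_5 on S has C(5, 2) = 10 edges. P[all 10 edges red] = (1/2)^10, and likewise for blue, so P[monochromatic] = 2·(1/2)^10 = 2^{1 − 10} = 1/512.
By linearity of expectation: E[X] = C(58, 5) · 2^{1 − 10} = 4582116 · 1/512 = 1145529/128.
Numerically: E[X] ≈ 8949.445.

E[X] = C(58,5)·2^(1−C(5,2)) = 1145529/128 ≈ 8949.445.


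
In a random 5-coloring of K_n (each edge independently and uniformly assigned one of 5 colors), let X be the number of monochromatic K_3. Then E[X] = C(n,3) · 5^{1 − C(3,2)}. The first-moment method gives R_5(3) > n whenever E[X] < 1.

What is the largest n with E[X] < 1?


We need C(n, 3) · 5^{1 − 3} < 1, i.e. C(n, 3) < 5^{3 − 1} = 25.
Check values of n near the boundary:
  n = 3: C(3, 3) = 1; 1 < 25? YES
  n = 4: C(4, 3) = 4; 4 < 25? YES
  n = 5: C(5, 3) = 10; 10 < 25? YES
  n = 6: C(6, 3) = 20; 20 < 25? YES
  n = 7: C(7, 3) = 35; 35 < 25? NO
  n = 8: C(8, 3) = 56; 56 < 25? NO
The largest n with C(n, 3) < 25 is n = 6 (where E[X] = 4/5 ≈ 0.8000000). Hence R_5(3) > 6, i.e. R_5(3) ≥ 7.

Largest n = 6; hence R_5(3) > 6.


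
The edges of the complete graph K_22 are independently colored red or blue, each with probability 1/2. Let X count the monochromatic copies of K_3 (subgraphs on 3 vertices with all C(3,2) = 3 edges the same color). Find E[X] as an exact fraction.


Let X = Σ_S X_S over the C(22, 3) = 1540 subsets S of size 3, where X_S = 1 if the K_3 on S is monochromatic.
For a fixed S, the K_3 on S has C(3, 2) = 3 edges. P[all 3 edges red] = (1/2)^3, and likewise for blue, so P[monochromatic] = 2·(1/2)^3 = 2^{1 − 3} = 1/4.
Summing: E[X] = C(22, 3) · 2^{1 − 3} = 1540 · 1/4 = 385.
Numerically: E[X] ≈ 385.000.

E[X] = C(22,3)·2^(1−C(3,2)) = 385 ≈ 385.000.


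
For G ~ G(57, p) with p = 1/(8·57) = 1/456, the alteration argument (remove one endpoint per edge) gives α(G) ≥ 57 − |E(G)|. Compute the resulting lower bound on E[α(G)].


E[|E(G)|] = C(57, 2)·p = 1596 · (1/456) = 7/2.
E[α(G)] ≥ n − E[|E(G)|] = 57 − 7/2 = 107/2.
Numerically: ≈ 53.500000.
(This is only a lower bound; the true E[α(G)] may be larger.)

E[α(G)] ≥ 107/2 ≈ 53.500000.


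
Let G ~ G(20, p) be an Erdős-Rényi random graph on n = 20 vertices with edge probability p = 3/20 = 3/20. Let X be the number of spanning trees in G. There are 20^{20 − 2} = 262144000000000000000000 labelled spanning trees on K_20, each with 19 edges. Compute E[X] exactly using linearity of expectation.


K_20 has 20^{20 − 2} = 262144000000000000000000 labelled spanning trees.
For each such spanning tree H, let X_H = 1 if all 19 edges of H are present in G. Then P[X_H = 1] = p^{19} = (3/20)^{19} = 1162261467/5242880000000000000000000.
By linearity of expectation: E[X] = Σ_H E[X_H] = 262144000000000000000000 · p^{19} = 262144000000000000000000 · 1162261467/5242880000000000000000000 = 1162261467/20.
Numerically: E[X] ≈ 5.811e+07.

E[X] = 262144000000000000000000 · (3/20)^{19} = 1162261467/20 ≈ 5.811e+07.


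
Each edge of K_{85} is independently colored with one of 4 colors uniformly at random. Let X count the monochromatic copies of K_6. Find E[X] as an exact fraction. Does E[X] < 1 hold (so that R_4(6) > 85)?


E[X] = C(85, 6) · 4^{1 − 15} = 437353560 · 4^{−14} = 437353560/268435456.
As a reduced fraction: E[X] = 54669195/33554432 ≈ 1.629.
Is E[X] < 1? NO.
Since E[X] ≥ 1, the first-moment bound is inconclusive at n = 85; it does NOT by itself certify R_4(6) > 85.

E[X] = 54669195/33554432 ≈ 1.629; E[X] ≥ 1; first-moment method inconclusive here.


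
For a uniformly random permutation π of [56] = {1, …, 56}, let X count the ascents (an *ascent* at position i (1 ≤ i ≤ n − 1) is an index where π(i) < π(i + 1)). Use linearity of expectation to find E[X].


Write X = Σ X_I over i = 1, …, 55, with X_I the indicator of one ascent.
There are 55 indicators.
For each fixed i, the pair (π(i), π(i+1)) is a uniformly random ordered pair of distinct values from {1, …, 56}; by symmetry P[π(i) < π(i+1)] = 1/2.
By linearity: E[X] = 55 · (1/2) = (56 − 1) · (1/2) = 55/2 ≈ 27.5000.

E[X] = 55/2 = 27.5000.


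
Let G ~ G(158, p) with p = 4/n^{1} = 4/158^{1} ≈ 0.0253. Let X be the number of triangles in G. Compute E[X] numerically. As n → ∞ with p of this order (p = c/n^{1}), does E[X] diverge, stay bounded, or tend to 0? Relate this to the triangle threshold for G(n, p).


Number of potential triangles: C(158, 3) = 644956.
Each occurs with probability p³ ≈ (0.0253)³ ≈ 1.62259e-05.
By linearity: E[X] = C(158, 3)·p³ ≈ 644956 · 1.62259e-05 ≈ 10.465.
Here α = 1, so p = 4/n is exactly at the triangle threshold p ~ 1/n. Asymptotically E[X] → c³/6 = 4³/6 = 32/3 ≈ 10.667, a bounded constant. In this regime the triangle count is asymptotically Poisson(c³/6).

E[X] ≈ 10.465; in regime p = Θ(1/n^{1}) E[X] stays bounded (at the triangle threshold p ~ 1/n).


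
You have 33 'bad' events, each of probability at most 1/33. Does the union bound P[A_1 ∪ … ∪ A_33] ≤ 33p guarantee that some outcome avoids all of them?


Union bound: P[∪_{i=1}^{33} A_i] ≤ Σ_i P[A_i] ≤ 33·p = 33·(1/33) = 1.
Numerically: 1 ≈ 1.00000.
Is 1 < 1? NO.
Since the bound 1 is ≥ 1, the union bound is uninformative here; it does NOT by itself certify existence.

33·p = 1 ≈ 1.00000; existence NOT certified by the union bound.


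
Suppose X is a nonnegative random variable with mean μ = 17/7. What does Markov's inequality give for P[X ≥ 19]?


μ = E[X] = 17/7, a = 19.
Markov: P[X ≥ 19] ≤ μ/a = (17/7)/19 = 17/133.
Numerically: ≈ 0.12782.
(Since a = 19 > μ = 2.42857, the bound 17/133 is < 1 and informative.)

P[X ≥ 19] ≤ 17/133 ≈ 0.12782.


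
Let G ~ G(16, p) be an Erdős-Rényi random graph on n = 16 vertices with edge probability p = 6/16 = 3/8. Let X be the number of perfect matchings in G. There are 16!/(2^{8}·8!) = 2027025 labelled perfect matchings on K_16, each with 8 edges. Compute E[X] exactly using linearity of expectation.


K_16 has 16!/(2^{8}·8!) = 2027025 labelled perfect matchings.
For each such perfect matching H, let X_H = 1 if all 8 edges of H are present in G. Then P[X_H = 1] = p^{8} = (3/8)^{8} = 6561/16777216.
Summing the indicators: E[X] = Σ_H E[X_H] = 2027025 · p^{8} = 2027025 · 6561/16777216 = 13299311025/16777216.
Numerically: E[X] ≈ 792.7.

E[X] = 2027025 · (3/8)^{8} = 13299311025/16777216 ≈ 792.7.


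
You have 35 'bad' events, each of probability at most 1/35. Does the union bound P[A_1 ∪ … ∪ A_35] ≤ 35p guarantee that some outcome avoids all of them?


Union bound: P[∪_{i=1}^{35} A_i] ≤ Σ_i P[A_i] ≤ 35·p = 35·(1/35) = 1.
Numerically: 1 ≈ 1.0000.
Is 1 < 1? NO.
Since the bound 1 is ≥ 1, the union bound is uninformative here; it does NOT by itself certify existence.

35·p = 1 ≈ 1.0000; existence NOT certified by the union bound.


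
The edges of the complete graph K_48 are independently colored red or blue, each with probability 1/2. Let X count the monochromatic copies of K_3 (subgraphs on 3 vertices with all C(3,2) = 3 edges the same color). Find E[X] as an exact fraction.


Let X = Σ_S X_S over the C(48, 3) = 17296 subsets S of size 3, where X_S = 1 if the K_3 on S is monochromatic.
For a fixed S, the K_3 on S has C(3, 2) = 3 edges. P[all 3 edges red] = (1/2)^3, and likewise for blue, so P[monochromatic] = 2·(1/2)^3 = 2^{1 − 3} = 1/4.
By linearity: E[X] = C(48, 3) · 2^{1 − 3} = 17296 · 1/4 = 4324.
Numerically: E[X] ≈ 4324.0000.

E[X] = C(48,3)·2^(1−C(3,2)) = 4324 ≈ 4324.0000.


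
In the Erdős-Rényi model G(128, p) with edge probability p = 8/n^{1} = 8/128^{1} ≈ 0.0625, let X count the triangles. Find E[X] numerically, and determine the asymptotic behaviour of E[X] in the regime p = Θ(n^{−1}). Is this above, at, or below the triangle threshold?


Number of potential triangles: C(128, 3) = 341376.
Each occurs with probability p³ ≈ (0.0625)³ ≈ 2.441406e-04.
By linearity: E[X] = C(128, 3)·p³ ≈ 341376 · 2.441406e-04 ≈ 83.3438.
Here α = 1, so p = 8/n is exactly at the triangle threshold p ~ 1/n. Asymptotically E[X] → c³/6 = 8³/6 = 256/3 ≈ 85.3333, a bounded constant. In this regime the triangle count is asymptotically Poisson(c³/6).

E[X] ≈ 83.3438; in regime p = Θ(1/n^{1}) E[X] stays bounded (at the triangle threshold p ~ 1/n).


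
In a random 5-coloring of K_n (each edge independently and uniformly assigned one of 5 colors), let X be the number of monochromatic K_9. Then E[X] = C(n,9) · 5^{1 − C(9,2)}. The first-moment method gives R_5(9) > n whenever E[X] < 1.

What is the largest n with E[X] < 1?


We need C(n, 9) · 5^{1 − 36} < 1, i.e. C(n, 9) < 5^{36 − 1} = 2910383045673370361328125.
Check values of n near the boundary:
  n = 2168: C(2168, 9) = 2867804175977929537095120; 2867804175977929537095120 < 2910383045673370361328125? YES
  n = 2169: C(2169, 9) = 2879753360044504243499683; 2879753360044504243499683 < 2910383045673370361328125? YES
  n = 2170: C(2170, 9) = 2891746779868845075610510; 2891746779868845075610510 < 2910383045673370361328125? YES
  n = 2171: C(2171, 9) = 2903784578674959601827205; 2903784578674959601827205 < 2910383045673370361328125? YES
  n = 2172: C(2172, 9) = 2915866900084148060642020; 2915866900084148060642020 < 2910383045673370361328125? NO
The largest n with C(n, 9) < 2910383045673370361328125 is n = 2171 (where E[X] = 580756915734991920365441/582076609134674072265625 ≈ 0.9977). Hence R_5(9) > 2171, i.e. R_5(9) ≥ 2172.

Largest n = 2171; hence R_5(9) > 2171.


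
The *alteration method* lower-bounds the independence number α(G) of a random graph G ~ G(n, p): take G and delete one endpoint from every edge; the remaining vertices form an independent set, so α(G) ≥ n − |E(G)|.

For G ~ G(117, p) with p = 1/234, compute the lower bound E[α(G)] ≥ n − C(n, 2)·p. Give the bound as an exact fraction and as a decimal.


E[|E(G)|] = C(117, 2)·p = 6786 · (1/234) = 29.
E[α(G)] ≥ n − E[|E(G)|] = 117 − 29 = 88.
Numerically: ≈ 88.000000.
(This is only a lower bound; the true E[α(G)] may be larger.)

E[α(G)] ≥ 88 ≈ 88.000000.


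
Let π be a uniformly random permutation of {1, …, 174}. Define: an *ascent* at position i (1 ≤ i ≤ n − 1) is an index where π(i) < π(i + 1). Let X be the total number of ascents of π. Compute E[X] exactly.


Write X = Σ X_I over i = 1, …, 173, with X_I the indicator of one ascent.
There are 173 indicators.
For each fixed i, the pair (π(i), π(i+1)) is a uniformly random ordered pair of distinct values from {1, …, 174}; by symmetry P[π(i) < π(i+1)] = 1/2.
By linearity: E[X] = 173 · (1/2) = (174 − 1) · (1/2) = 173/2 ≈ 86.5000.

E[X] = 173/2 = 86.5000.


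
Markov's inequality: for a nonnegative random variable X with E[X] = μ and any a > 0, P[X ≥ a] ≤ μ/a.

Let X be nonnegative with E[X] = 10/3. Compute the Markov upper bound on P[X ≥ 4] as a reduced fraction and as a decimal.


μ = E[X] = 10/3, a = 4.
Markov: P[X ≥ 4] ≤ μ/a = (10/3)/4 = 5/6.
Numerically: ≈ 0.8333.
(Since a = 4 > μ = 3.3333, the bound 5/6 is < 1 and informative.)

P[X ≥ 4] ≤ 5/6 ≈ 0.8333.


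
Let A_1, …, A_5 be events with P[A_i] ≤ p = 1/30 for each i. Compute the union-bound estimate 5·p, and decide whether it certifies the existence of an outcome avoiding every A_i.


Union bound: P[∪_{i=1}^{5} A_i] ≤ Σ_i P[A_i] ≤ 5·p = 5·(1/30) = 1/6.
Numerically: 1/6 ≈ 0.166667.
Is 1/6 < 1? YES.
Since P[∪ A_i] ≤ 1/6 < 1, the complement has P[∩ A_i^c] ≥ 1 − 1/6 = 5/6 > 0, so some outcome avoids every A_i.

5·p = 1/6 ≈ 0.166667; existence CERTIFIED by the union bound.


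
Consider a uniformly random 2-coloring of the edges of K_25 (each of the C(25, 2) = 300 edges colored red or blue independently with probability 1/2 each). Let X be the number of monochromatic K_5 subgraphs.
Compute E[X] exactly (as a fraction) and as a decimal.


Let X = Σ_S X_S over the C(25, 5) = 53130 subsets S of size 5, where X_S = 1 if the K_5 on S is monochromatic.
For a fixed S, the K_5 on S has C(5, 2) = 10 edges. P[all 10 edges red] = (1/2)^10, and likewise for blue, so P[monochromatic] = 2·(1/2)^10 = 2^{1 − 10} = 1/512.
By linearity: E[X] = C(25, 5) · 2^{1 − 10} = 53130 · 1/512 = 26565/256.
Numerically: E[X] ≈ 103.769531.

E[X] = C(25,5)·2^(1−C(5,2)) = 26565/256 ≈ 103.769531.


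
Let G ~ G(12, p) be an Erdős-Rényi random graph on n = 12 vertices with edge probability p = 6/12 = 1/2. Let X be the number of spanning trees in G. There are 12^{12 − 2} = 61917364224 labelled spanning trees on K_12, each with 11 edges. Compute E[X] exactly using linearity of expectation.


K_12 has 12^{12 − 2} = 61917364224 labelled spanning trees.
For each such spanning tree H, let X_H = 1 if all 11 edges of H are present in G. Then P[X_H = 1] = p^{11} = (1/2)^{11} = 1/2048.
By linearity: E[X] = Σ_H E[X_H] = 61917364224 · p^{11} = 61917364224 · 1/2048 = 30233088.
Numerically: E[X] ≈ 3.023e+07.

E[X] = 61917364224 · (1/2)^{11} = 30233088 ≈ 3.023e+07.


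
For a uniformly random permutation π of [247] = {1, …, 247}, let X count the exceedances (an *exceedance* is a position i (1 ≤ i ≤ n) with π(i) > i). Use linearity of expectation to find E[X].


Write X = Σ_{i=1}^{247} X_i, where X_i = 1_{π(i) > i}.
For each fixed i, π(i) is uniform over {1, …, 247} (marginal of a uniform permutation), so P[π(i) > i] = (n − i)/n. Summing: Σ_{i=1}^{247} (n − i)/n = (0 + 1 + … + 246)/247 = 247(247 − 1)/(2·247) = (247 − 1)/2.
Hence E[X] = Σ_{i=1}^{247} (247 − i)/247 = 123 ≈ 123.000.

E[X] = 123 = 123.000.


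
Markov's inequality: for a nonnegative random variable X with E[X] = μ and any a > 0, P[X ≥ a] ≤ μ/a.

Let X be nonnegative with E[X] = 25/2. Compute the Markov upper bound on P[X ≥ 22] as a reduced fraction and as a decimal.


μ = E[X] = 25/2, a = 22.
Markov: P[X ≥ 22] ≤ μ/a = (25/2)/22 = 25/44.
Numerically: ≈ 0.568182.
(Since a = 22 > μ = 12.500000, the bound 25/44 is < 1 and informative.)

P[X ≥ 22] ≤ 25/44 ≈ 0.568182.


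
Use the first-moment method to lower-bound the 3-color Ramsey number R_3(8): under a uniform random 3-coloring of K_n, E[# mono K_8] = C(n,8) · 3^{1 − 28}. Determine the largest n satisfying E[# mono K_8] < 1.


We need C(n, 8) · 3^{1 − 28} < 1, i.e. C(n, 8) < 3^{28 − 1} = 7625597484987.
Check values of n near the boundary:
  n = 155: C(155, 8) = 6876747915675; 6876747915675 < 7625597484987? YES
  n = 156: C(156, 8) = 7248464019225; 7248464019225 < 7625597484987? YES
  n = 157: C(157, 8) = 7637643295425; 7637643295425 < 7625597484987? NO
The largest n with C(n, 8) < 7625597484987 is n = 156 (where E[X] = 805384891025/847288609443 ≈ 0.9505437). Hence R_3(8) > 156, i.e. R_3(8) ≥ 157.

Largest n = 156; hence R_3(8) > 156.


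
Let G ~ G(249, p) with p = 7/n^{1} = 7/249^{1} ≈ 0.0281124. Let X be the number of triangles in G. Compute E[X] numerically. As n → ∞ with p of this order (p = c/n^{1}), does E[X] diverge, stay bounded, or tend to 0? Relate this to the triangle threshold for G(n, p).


Number of potential triangles: C(249, 3) = 2542124.
Each occurs with probability p³ ≈ (0.0281124)³ ≈ 2.22175455e-05.
By linearity: E[X] = C(249, 3)·p³ ≈ 2542124 · 2.22175455e-05 ≈ 56.479756.
Here α = 1, so p = 7/n is exactly at the triangle threshold p ~ 1/n. Asymptotically E[X] → c³/6 = 7³/6 = 343/6 ≈ 57.166667, a bounded constant. In this regime the triangle count is asymptotically Poisson(c³/6).

E[X] ≈ 56.479756; in regime p = Θ(1/n^{1}) E[X] stays bounded (at the triangle threshold p ~ 1/n).


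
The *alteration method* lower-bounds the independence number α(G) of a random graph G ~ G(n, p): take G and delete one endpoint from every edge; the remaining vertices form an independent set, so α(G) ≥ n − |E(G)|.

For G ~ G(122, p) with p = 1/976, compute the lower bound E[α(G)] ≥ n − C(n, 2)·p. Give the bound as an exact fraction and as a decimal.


E[|E(G)|] = C(122, 2)·p = 7381 · (1/976) = 121/16.
E[α(G)] ≥ n − E[|E(G)|] = 122 − 121/16 = 1831/16.
Numerically: ≈ 114.438.
(This is only a lower bound; the true E[α(G)] may be larger.)

E[α(G)] ≥ 1831/16 ≈ 114.438.


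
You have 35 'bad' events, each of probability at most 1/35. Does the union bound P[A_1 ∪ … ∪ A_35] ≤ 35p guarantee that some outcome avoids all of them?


Union bound: P[∪_{i=1}^{35} A_i] ≤ Σ_i P[A_i] ≤ 35·p = 35·(1/35) = 1.
Numerically: 1 ≈ 1.00000.
Is 1 < 1? NO.
Since the bound 1 is ≥ 1, the union bound is uninformative here; it does NOT by itself certify existence.

35·p = 1 ≈ 1.00000; existence NOT certified by the union bound.


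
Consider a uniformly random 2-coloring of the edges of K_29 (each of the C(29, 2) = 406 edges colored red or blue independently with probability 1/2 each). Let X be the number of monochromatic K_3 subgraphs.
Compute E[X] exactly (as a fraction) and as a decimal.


Let X = Σ_S X_S over the C(29, 3) = 3654 subsets S of size 3, where X_S = 1 if the K_3 on S is monochromatic.
For a fixed S, the K_3 on S has C(3, 2) = 3 edges. P[all 3 edges red] = (1/2)^3, and likewise for blue, so P[monochromatic] = 2·(1/2)^3 = 2^{1 − 3} = 1/4.
By linearity of expectation: E[X] = C(29, 3) · 2^{1 − 3} = 3654 · 1/4 = 1827/2.
Numerically: E[X] ≈ 913.50000.

E[X] = C(29,3)·2^(1−C(3,2)) = 1827/2 ≈ 913.50000.


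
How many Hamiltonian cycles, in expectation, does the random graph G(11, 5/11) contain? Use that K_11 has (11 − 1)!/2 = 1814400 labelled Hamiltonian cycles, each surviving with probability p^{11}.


K_11 has (11 − 1)!/2 = 1814400 labelled Hamiltonian cycles.
For each such Hamiltonian cycle H, let X_H = 1 if all 11 edges of H are present in G. Then P[X_H = 1] = p^{11} = (5/11)^{11} = 48828125/285311670611.
By linearity of expectation: E[X] = Σ_H E[X_H] = 1814400 · p^{11} = 1814400 · 48828125/285311670611 = 88593750000000/285311670611.
Numerically: E[X] ≈ 311.

E[X] = 1814400 · (5/11)^{11} = 88593750000000/285311670611 ≈ 311.


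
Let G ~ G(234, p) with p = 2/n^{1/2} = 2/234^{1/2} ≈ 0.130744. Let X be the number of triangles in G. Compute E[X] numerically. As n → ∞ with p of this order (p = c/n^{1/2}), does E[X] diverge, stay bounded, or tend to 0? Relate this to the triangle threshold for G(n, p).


Number of potential triangles: C(234, 3) = 2108184.
Each occurs with probability p³ ≈ (0.130744)³ ≈ 2.23494171e-03.
By linearity: E[X] = C(234, 3)·p³ ≈ 2108184 · 2.23494171e-03 ≈ 4711.668356.
Since α = 1/2 < 1, p = c/n^{1/2} ≫ 1/n is above the triangle threshold p ~ 1/n. Asymptotically E[X] ~ (c³/6)·n^{3(1−α)} = (2³/6)·n^{1.5} → ∞; triangles are abundant w.h.p.

E[X] ≈ 4711.668356; in regime p = Θ(1/n^{1/2}) E[X] diverges (above the triangle threshold p ~ 1/n).


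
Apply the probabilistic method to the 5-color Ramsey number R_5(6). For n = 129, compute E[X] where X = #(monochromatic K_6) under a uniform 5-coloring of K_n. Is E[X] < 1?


E[X] = C(129, 6) · 5^{1 − 15} = 5688177600 · 5^{−14} = 5688177600/6103515625.
As a reduced fraction: E[X] = 227527104/244140625 ≈ 0.932.
Is E[X] < 1? YES.
Since E[X] < 1, there exists a 5-coloring of K_{129} with no monochromatic K_6; hence R_5(6) > 129.

E[X] = 227527104/244140625 ≈ 0.932; E[X] < 1, so R_5(6) > 129.


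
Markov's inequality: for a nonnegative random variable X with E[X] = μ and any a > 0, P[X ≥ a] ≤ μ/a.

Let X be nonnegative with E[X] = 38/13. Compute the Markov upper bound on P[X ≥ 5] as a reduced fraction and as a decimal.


μ = E[X] = 38/13, a = 5.
Markov: P[X ≥ 5] ≤ μ/a = (38/13)/5 = 38/65.
Numerically: ≈ 0.585.
(Since a = 5 > μ = 2.923, the bound 38/65 is < 1 and informative.)

P[X ≥ 5] ≤ 38/65 ≈ 0.585.


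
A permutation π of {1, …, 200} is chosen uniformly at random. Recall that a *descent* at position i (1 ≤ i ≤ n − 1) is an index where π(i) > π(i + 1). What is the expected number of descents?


Write X = Σ X_I over i = 1, …, 199, with X_I the indicator of one descent.
There are 199 indicators.
For each fixed i, the pair (π(i), π(i+1)) is a uniformly random ordered pair of distinct values from {1, …, 200}; by symmetry P[π(i) > π(i+1)] = 1/2.
By linearity: E[X] = 199 · (1/2) = (200 − 1) · (1/2) = 199/2 ≈ 99.5000.

E[X] = 199/2 = 99.5000.


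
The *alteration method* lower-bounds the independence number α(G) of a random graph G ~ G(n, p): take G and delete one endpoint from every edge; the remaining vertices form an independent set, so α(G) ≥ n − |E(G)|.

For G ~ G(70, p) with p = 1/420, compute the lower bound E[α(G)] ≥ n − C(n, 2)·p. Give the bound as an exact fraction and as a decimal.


E[|E(G)|] = C(70, 2)·p = 2415 · (1/420) = 23/4.
E[α(G)] ≥ n − E[|E(G)|] = 70 − 23/4 = 257/4.
Numerically: ≈ 64.250.
(This is only a lower bound; the true E[α(G)] may be larger.)

E[α(G)] ≥ 257/4 ≈ 64.250.


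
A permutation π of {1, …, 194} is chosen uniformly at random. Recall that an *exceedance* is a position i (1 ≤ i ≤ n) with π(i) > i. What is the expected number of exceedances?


Write X = Σ_{i=1}^{194} X_i, where X_i = 1_{π(i) > i}.
For each fixed i, π(i) is uniform over {1, …, 194} (marginal of a uniform permutation), so P[π(i) > i] = (n − i)/n. Summing: Σ_{i=1}^{194} (n − i)/n = (0 + 1 + … + 193)/194 = 194(194 − 1)/(2·194) = (194 − 1)/2.
Hence E[X] = Σ_{i=1}^{194} (194 − i)/194 = 193/2 ≈ 96.50000.

E[X] = 193/2 = 96.50000.


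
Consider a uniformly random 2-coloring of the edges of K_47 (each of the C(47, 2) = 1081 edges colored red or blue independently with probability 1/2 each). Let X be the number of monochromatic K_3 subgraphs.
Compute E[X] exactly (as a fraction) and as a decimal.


Let X = Σ_S X_S over the C(47, 3) = 16215 subsets S of size 3, where X_S = 1 if the K_3 on S is monochromatic.
For a fixed S, the K_3 on S has C(3, 2) = 3 edges. P[all 3 edges red] = (1/2)^3, and likewise for blue, so P[monochromatic] = 2·(1/2)^3 = 2^{1 − 3} = 1/4.
Summing: E[X] = C(47, 3) · 2^{1 − 3} = 16215 · 1/4 = 16215/4.
Numerically: E[X] ≈ 4053.7500.

E[X] = C(47,3)·2^(1−C(3,2)) = 16215/4 ≈ 4053.7500.


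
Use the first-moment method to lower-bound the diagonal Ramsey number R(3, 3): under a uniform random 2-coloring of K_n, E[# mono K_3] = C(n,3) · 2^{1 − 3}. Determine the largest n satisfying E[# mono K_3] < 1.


We need C(n, 3) · 2^{1 − 3} < 1, i.e. C(n, 3) < 2^{3 − 1} = 4.
Check values of n near the boundary:
  n = 3: C(3, 3) = 1; 1 < 4? YES
  n = 4: C(4, 3) = 4; 4 < 4? NO
  n = 5: C(5, 3) = 10; 10 < 4? NO
  n = 6: C(6, 3) = 20; 20 < 4? NO
The largest n with C(n, 3) < 4 is n = 3 (where E[X] = 1/4 ≈ 0.2500000). Hence R(3, 3) > 3, i.e. R(3, 3) ≥ 4.

Largest n = 3; hence R(3, 3) > 3.


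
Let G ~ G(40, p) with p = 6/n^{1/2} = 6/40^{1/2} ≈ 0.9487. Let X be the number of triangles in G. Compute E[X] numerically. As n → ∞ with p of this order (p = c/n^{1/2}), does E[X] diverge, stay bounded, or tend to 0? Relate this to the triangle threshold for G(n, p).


Number of potential triangles: C(40, 3) = 9880.
Each occurs with probability p³ ≈ (0.9487)³ ≈ 8.538150e-01.
By linearity: E[X] = C(40, 3)·p³ ≈ 9880 · 8.538150e-01 ≈ 8435.6919.
Since α = 1/2 < 1, p = c/n^{1/2} ≫ 1/n is above the triangle threshold p ~ 1/n. Asymptotically E[X] ~ (c³/6)·n^{3(1−α)} = (6³/6)·n^{1.5} → ∞; triangles are abundant w.h.p.

E[X] ≈ 8435.6919; in regime p = Θ(1/n^{1/2}) E[X] diverges (above the triangle threshold p ~ 1/n).


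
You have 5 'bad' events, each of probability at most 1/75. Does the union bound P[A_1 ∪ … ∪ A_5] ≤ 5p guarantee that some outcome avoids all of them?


Union bound: P[∪_{i=1}^{5} A_i] ≤ Σ_i P[A_i] ≤ 5·p = 5·(1/75) = 1/15.
Numerically: 1/15 ≈ 0.066667.
Is 1/15 < 1? YES.
Since P[∪ A_i] ≤ 1/15 < 1, the complement has P[∩ A_i^c] ≥ 1 − 1/15 = 14/15 > 0, so some outcome avoids every A_i.

5·p = 1/15 ≈ 0.066667; existence CERTIFIED by the union bound.


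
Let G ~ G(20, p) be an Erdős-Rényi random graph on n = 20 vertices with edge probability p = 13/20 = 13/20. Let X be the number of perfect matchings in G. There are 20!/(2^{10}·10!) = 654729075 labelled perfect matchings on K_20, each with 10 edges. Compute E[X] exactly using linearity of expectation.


K_20 has 20!/(2^{10}·10!) = 654729075 labelled perfect matchings.
For each such perfect matching H, let X_H = 1 if all 10 edges of H are present in G. Then P[X_H = 1] = p^{10} = (13/20)^{10} = 137858491849/10240000000000.
By linearity: E[X] = Σ_H E[X_H] = 654729075 · p^{10} = 654729075 · 137858491849/10240000000000 = 3610398513967632387/409600000000.
Numerically: E[X] ≈ 8.81445e+06.

E[X] = 654729075 · (13/20)^{10} = 3610398513967632387/409600000000 ≈ 8.81445e+06.


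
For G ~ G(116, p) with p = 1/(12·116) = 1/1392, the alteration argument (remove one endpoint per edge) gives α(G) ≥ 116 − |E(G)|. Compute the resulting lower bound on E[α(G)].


E[|E(G)|] = C(116, 2)·p = 6670 · (1/1392) = 115/24.
E[α(G)] ≥ n − E[|E(G)|] = 116 − 115/24 = 2669/24.
Numerically: ≈ 111.20833.
(This is only a lower bound; the true E[α(G)] may be larger.)

E[α(G)] ≥ 2669/24 ≈ 111.20833.


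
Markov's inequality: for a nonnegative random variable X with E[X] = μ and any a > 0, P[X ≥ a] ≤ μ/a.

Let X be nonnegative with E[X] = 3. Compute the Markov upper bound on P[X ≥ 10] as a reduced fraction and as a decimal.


μ = E[X] = 3, a = 10.
Markov: P[X ≥ 10] ≤ μ/a = (3)/10 = 3/10.
Numerically: ≈ 0.300000.
(Since a = 10 > μ = 3.000000, the bound 3/10 is < 1 and informative.)

P[X ≥ 10] ≤ 3/10 ≈ 0.300000.


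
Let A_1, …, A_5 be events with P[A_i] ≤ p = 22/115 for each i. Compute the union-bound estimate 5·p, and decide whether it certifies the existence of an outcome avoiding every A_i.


Union bound: P[∪_{i=1}^{5} A_i] ≤ Σ_i P[A_i] ≤ 5·p = 5·(22/115) = 22/23.
Numerically: 22/23 ≈ 0.956522.
Is 22/23 < 1? YES.
Since P[∪ A_i] ≤ 22/23 < 1, the complement has P[∩ A_i^c] ≥ 1 − 22/23 = 1/23 > 0, so some outcome avoids every A_i.

5·p = 22/23 ≈ 0.956522; existence CERTIFIED by the union bound.


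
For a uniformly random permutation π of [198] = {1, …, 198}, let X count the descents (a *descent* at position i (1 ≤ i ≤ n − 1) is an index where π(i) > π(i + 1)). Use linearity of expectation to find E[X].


Write X = Σ X_I over i = 1, …, 197, with X_I the indicator of one descent.
There are 197 indicators.
For each fixed i, the pair (π(i), π(i+1)) is a uniformly random ordered pair of distinct values from {1, …, 198}; by symmetry P[π(i) > π(i+1)] = 1/2.
By linearity: E[X] = 197 · (1/2) = (198 − 1) · (1/2) = 197/2 ≈ 98.50000.

E[X] = 197/2 = 98.50000.


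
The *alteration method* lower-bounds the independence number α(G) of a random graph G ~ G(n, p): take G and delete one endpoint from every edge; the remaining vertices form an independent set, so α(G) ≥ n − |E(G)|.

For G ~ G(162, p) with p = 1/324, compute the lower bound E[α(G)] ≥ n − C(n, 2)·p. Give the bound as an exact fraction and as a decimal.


E[|E(G)|] = C(162, 2)·p = 13041 · (1/324) = 161/4.
E[α(G)] ≥ n − E[|E(G)|] = 162 − 161/4 = 487/4.
Numerically: ≈ 121.750000.
(This is only a lower bound; the true E[α(G)] may be larger.)

E[α(G)] ≥ 487/4 ≈ 121.750000.


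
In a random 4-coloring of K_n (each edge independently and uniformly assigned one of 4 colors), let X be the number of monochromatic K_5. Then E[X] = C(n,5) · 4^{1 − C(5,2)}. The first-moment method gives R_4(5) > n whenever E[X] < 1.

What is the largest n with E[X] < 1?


We need C(n, 5) · 4^{1 − 10} < 1, i.e. C(n, 5) < 4^{10 − 1} = 262144.
Check values of n near the boundary:
  n = 27: C(27, 5) = 80730; 80730 < 262144? YES
  n = 28: C(28, 5) = 98280; 98280 < 262144? YES
  n = 29: C(29, 5) = 118755; 118755 < 262144? YES
  n = 30: C(30, 5) = 142506; 142506 < 262144? YES
  n = 31: C(31, 5) = 169911; 169911 < 262144? YES
  n = 32: C(32, 5) = 201376; 201376 < 262144? YES
  n = 33: C(33, 5) = 237336; 237336 < 262144? YES
  n = 34: C(34, 5) = 278256; 278256 < 262144? NO
  n = 35: C(35, 5) = 324632; 324632 < 262144? NO
The largest n with C(n, 5) < 262144 is n = 33 (where E[X] = 29667/32768 ≈ 0.9053650). Hence R_4(5) > 33, i.e. R_4(5) ≥ 34.

Largest n = 33; hence R_4(5) > 33.


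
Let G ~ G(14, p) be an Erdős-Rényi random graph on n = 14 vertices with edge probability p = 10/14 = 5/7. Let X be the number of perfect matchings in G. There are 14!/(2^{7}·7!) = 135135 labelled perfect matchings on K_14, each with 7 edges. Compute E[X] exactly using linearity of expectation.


K_14 has 14!/(2^{7}·7!) = 135135 labelled perfect matchings.
For each such perfect matching H, let X_H = 1 if all 7 edges of H are present in G. Then P[X_H = 1] = p^{7} = (5/7)^{7} = 78125/823543.
By linearity of expectation: E[X] = Σ_H E[X_H] = 135135 · p^{7} = 135135 · 78125/823543 = 1508203125/117649.
Numerically: E[X] ≈ 1.28e+04.

E[X] = 135135 · (5/7)^{7} = 1508203125/117649 ≈ 1.28e+04.


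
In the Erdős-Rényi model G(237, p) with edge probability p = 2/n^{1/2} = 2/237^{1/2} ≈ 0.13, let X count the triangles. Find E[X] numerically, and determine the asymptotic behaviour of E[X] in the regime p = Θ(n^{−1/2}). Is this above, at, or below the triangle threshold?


Number of potential triangles: C(237, 3) = 2190670.
Each occurs with probability p³ ≈ (0.13)³ ≈ 2.19264e-03.
By linearity: E[X] = C(237, 3)·p³ ≈ 2190670 · 2.19264e-03 ≈ 4803.352.
Since α = 1/2 < 1, p = c/n^{1/2} ≫ 1/n is above the triangle threshold p ~ 1/n. Asymptotically E[X] ~ (c³/6)·n^{3(1−α)} = (2³/6)·n^{1.5} → ∞; triangles are abundant w.h.p.

E[X] ≈ 4803.352; in regime p = Θ(1/n^{1/2}) E[X] diverges (above the triangle threshold p ~ 1/n).


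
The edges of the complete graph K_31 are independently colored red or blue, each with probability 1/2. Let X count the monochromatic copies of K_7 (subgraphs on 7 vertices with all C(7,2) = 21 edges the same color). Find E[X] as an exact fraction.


Let X = Σ_S X_S over the C(31, 7) = 2629575 subsets S of size 7, where X_S = 1 if the K_7 on S is monochromatic.
For a fixed S, the K_7 on S has C(7, 2) = 21 edges. P[all 21 edges red] = (1/2)^21, and likewise for blue, so P[monochromatic] = 2·(1/2)^21 = 2^{1 − 21} = 1/1048576.
Summing: E[X] = C(31, 7) · 2^{1 − 21} = 2629575 · 1/1048576 = 2629575/1048576.
Numerically: E[X] ≈ 2.507758.

E[X] = C(31,7)·2^(1−C(7,2)) = 2629575/1048576 ≈ 2.507758.


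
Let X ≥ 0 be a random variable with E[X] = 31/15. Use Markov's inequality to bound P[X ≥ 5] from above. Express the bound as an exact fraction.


μ = E[X] = 31/15, a = 5.
Markov: P[X ≥ 5] ≤ μ/a = (31/15)/5 = 31/75.
Numerically: ≈ 0.413.
(Since a = 5 > μ = 2.067, the bound 31/75 is < 1 and informative.)

P[X ≥ 5] ≤ 31/75 ≈ 0.413.


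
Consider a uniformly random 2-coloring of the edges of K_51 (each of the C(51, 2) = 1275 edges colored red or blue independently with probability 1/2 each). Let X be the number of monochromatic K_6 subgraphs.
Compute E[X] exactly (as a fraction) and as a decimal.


Let X = Σ_S X_S over the C(51, 6) = 18009460 subsets S of size 6, where X_S = 1 if the K_6 on S is monochromatic.
For a fixed S, the K_6 on S has C(6, 2) = 15 edges. P[all 15 edges red] = (1/2)^15, and likewise for blue, so P[monochromatic] = 2·(1/2)^15 = 2^{1 − 15} = 1/16384.
Summing: E[X] = C(51, 6) · 2^{1 − 15} = 18009460 · 1/16384 = 4502365/4096.
Numerically: E[X] ≈ 1099.210205.

E[X] = C(51,6)·2^(1−C(6,2)) = 4502365/4096 ≈ 1099.210205.


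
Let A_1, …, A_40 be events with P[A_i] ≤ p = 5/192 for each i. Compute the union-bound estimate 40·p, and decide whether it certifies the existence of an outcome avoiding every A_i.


Union bound: P[∪_{i=1}^{40} A_i] ≤ Σ_i P[A_i] ≤ 40·p = 40·(5/192) = 25/24.
Numerically: 25/24 ≈ 1.042.
Is 25/24 < 1? NO.
Since the bound 25/24 is ≥ 1, the union bound is uninformative here; it does NOT by itself certify existence.

40·p = 25/24 ≈ 1.042; existence NOT certified by the union bound.


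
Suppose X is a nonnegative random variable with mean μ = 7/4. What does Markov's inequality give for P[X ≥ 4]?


μ = E[X] = 7/4, a = 4.
Markov: P[X ≥ 4] ≤ μ/a = (7/4)/4 = 7/16.
Numerically: ≈ 0.438.
(Since a = 4 > μ = 1.750, the bound 7/16 is < 1 and informative.)

P[X ≥ 4] ≤ 7/16 ≈ 0.438.


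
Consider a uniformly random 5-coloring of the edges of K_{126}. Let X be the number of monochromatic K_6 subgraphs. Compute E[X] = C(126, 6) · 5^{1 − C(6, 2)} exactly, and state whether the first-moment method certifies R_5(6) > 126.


E[X] = C(126, 6) · 5^{1 − 15} = 4925156775 · 5^{−14} = 4925156775/6103515625.
As a reduced fraction: E[X] = 197006271/244140625 ≈ 0.80694.
Is E[X] < 1? YES.
Since E[X] < 1, there exists a 5-coloring of K_{126} with no monochromatic K_6; hence R_5(6) > 126.

E[X] = 197006271/244140625 ≈ 0.80694; E[X] < 1, so R_5(6) > 126.


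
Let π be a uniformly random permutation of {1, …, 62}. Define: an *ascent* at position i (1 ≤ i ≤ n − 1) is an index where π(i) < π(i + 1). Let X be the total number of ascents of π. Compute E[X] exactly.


Write X = Σ X_I over i = 1, …, 61, with X_I the indicator of one ascent.
There are 61 indicators.
For each fixed i, the pair (π(i), π(i+1)) is a uniformly random ordered pair of distinct values from {1, …, 62}; by symmetry P[π(i) < π(i+1)] = 1/2.
By linearity: E[X] = 61 · (1/2) = (62 − 1) · (1/2) = 61/2 ≈ 30.500000.

E[X] = 61/2 = 30.500000.


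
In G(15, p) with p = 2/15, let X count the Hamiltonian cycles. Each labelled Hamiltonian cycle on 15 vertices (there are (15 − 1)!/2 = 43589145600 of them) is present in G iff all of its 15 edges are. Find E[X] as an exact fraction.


K_15 has (15 − 1)!/2 = 43589145600 labelled Hamiltonian cycles.
For each such Hamiltonian cycle H, let X_H = 1 if all 15 edges of H are present in G. Then P[X_H = 1] = p^{15} = (2/15)^{15} = 32768/437893890380859375.
By linearity of expectation: E[X] = Σ_H E[X_H] = 43589145600 · p^{15} = 43589145600 · 32768/437893890380859375 = 235115905024/72081298828125.
Numerically: E[X] ≈ 0.0032618.

E[X] = 43589145600 · (2/15)^{15} = 235115905024/72081298828125 ≈ 0.0032618.


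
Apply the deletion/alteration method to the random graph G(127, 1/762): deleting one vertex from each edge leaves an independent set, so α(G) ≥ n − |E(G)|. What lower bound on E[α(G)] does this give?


E[|E(G)|] = C(127, 2)·p = 8001 · (1/762) = 21/2.
E[α(G)] ≥ n − E[|E(G)|] = 127 − 21/2 = 233/2.
Numerically: ≈ 116.50000.
(This is only a lower bound; the true E[α(G)] may be larger.)

E[α(G)] ≥ 233/2 ≈ 116.50000.


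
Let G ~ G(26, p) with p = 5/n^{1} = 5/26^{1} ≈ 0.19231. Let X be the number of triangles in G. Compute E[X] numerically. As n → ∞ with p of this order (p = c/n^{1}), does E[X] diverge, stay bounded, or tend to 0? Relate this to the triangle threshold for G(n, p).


Number of potential triangles: C(26, 3) = 2600.
Each occurs with probability p³ ≈ (0.19231)³ ≈ 7.1119709e-03.
By linearity: E[X] = C(26, 3)·p³ ≈ 2600 · 7.1119709e-03 ≈ 18.49112.
Here α = 1, so p = 5/n is exactly at the triangle threshold p ~ 1/n. Asymptotically E[X] → c³/6 = 5³/6 = 125/6 ≈ 20.83333, a bounded constant. In this regime the triangle count is asymptotically Poisson(c³/6).

E[X] ≈ 18.49112; in regime p = Θ(1/n^{1}) E[X] stays bounded (at the triangle threshold p ~ 1/n).
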